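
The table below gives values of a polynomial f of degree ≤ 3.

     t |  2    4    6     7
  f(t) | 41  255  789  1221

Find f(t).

Using the Lagrange interpolation formula with nodes 2, 4, 6, 7:
  L_0(t) = (t - 4)(t - 6)(t - 7) / -40
  L_1(t) = (t - 2)(t - 6)(t - 7) / 12
  L_2(t) = (t - 2)(t - 4)(t - 7) / -8
  L_3(t) = (t - 2)(t - 4)(t - 6) / 15
Then f(t) = 41·L_0(t) + 255·L_1(t) + 789·L_2(t) + 1221·L_3(t).
Expanding and collecting terms gives f(t) = 3t³ + 4t² - t + 3.
Check: f(6) = 789. ✓

f(t) = 3t^3 + 4t^2 - t + 3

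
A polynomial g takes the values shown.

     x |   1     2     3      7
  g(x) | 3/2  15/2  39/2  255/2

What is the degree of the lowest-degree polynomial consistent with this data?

Divided differences on the nodes 1, 2, 3, 7:
  order 0: 3/2  15/2  39/2  255/2
  order 1: 6  12  27
  order 2: 3  3
  order 3: 0
The order-2 divided differences are all 3 (nonzero) and every higher order vanishes, so the data lies on a polynomial of degree exactly 2.

2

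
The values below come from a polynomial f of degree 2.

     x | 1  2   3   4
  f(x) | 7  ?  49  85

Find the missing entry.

23

On equispaced nodes a degree-2 polynomial has vanishing third forward difference, so
  - f(1) + 3·f(2) - 3·f(3) + f(4) = 0.
Substituting the known values and solving for f(2):
  3·f(2) = 69
  f(2) = 23.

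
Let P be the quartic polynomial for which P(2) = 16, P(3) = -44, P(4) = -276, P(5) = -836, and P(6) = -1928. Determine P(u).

Write P(u) = au^4 + bu^3 + cu^2 + du + e. Substituting each data point gives a linear system:
  16a + 8b + 4c + 2d + e = 16
  81a + 27b + 9c + 3d + e = -44
  256a + 64b + 16c + 4d + e = -276
  625a + 125b + 25c + 5d + e = -836
  1296a + 216b + 36c + 6d + e = -1928
Solving the system yields a = -2, b = 2, c = 6, d = 2, e = 4.
So P(u) = -2u^4 + 2u^3 + 6u^2 + 2u + 4.
Check: P(5) = -836. ✓

P(u) = -2u^4 + 2u^3 + 6u^2 + 2u + 4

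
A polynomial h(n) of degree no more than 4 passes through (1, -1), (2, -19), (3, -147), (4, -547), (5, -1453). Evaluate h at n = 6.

Forward differences of the values at n = 1, 2, 3, 4, 5:
  h  : -1  -19  -147  -547  -1453
  Δ  : -18  -128  -400  -906
  Δ^2: -110  -272  -506
  Δ^3: -162  -234
  Δ^4: -72
The fourth differences are constant, confirming degree 4.
Interpolating (Newton forward form) and evaluating at n = 6 gives h(6) = -3171.

-3171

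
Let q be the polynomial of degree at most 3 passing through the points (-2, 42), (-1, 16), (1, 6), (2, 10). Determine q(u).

q(u) = -u^3 + 5u^2 - 4u + 6

Using the Lagrange interpolation formula with nodes -2, -1, 1, 2:
  L_0(u) = (u + 1)(u - 1)(u - 2) / -12
  L_1(u) = (u + 2)(u - 1)(u - 2) / 6
  L_2(u) = (u + 2)(u + 1)(u - 2) / -6
  L_3(u) = (u + 2)(u + 1)(u - 1) / 12
Then q(u) = 42·L_0(u) + 16·L_1(u) + 6·L_2(u) + 10·L_3(u).
Expanding and collecting terms gives q(u) = -u³ + 5u² - 4u + 6.
Check: q(-1) = 16. ✓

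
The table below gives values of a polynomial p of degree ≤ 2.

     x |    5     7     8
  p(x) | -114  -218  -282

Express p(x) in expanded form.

p(x) = -4x^2 - 4x + 6

Write p(x) = ax^2 + bx + c. Substituting each data point gives a linear system:
  25a + 5b + c = -114
  49a + 7b + c = -218
  64a + 8b + c = -282
Solving the system yields a = -4, b = -4, c = 6.
So p(x) = -4x² - 4x + 6.
Check: p(8) = -282. ✓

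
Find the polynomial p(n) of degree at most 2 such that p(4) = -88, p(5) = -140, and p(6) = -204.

p(n) = -6n^2 + 2n

Write p(n) = an^2 + bn + c. Substituting each data point gives a linear system:
  16a + 4b + c = -88
  25a + 5b + c = -140
  36a + 6b + c = -204
Solving the system yields a = -6, b = 2, c = 0.
So p(n) = -6n² + 2n.
Check: p(6) = -204. ✓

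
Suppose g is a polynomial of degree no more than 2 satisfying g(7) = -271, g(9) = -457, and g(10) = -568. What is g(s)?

Write g(s) = as^2 + bs + c. Substituting each data point gives a linear system:
  49a + 7b + c = -271
  81a + 9b + c = -457
  100a + 10b + c = -568
Solving the system yields a = -6, b = 3, c = 2.
So g(s) = -6s^2 + 3s + 2.
Check: g(10) = -568. ✓

g(s) = -6s^2 + 3s + 2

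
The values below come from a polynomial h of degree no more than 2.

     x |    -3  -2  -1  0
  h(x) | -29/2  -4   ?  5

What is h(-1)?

On equispaced nodes a degree-2 polynomial has vanishing third forward difference, so
  - h(-3) + 3·h(-2) - 3·h(-1) + h(0) = 0.
Substituting the known values and solving for h(-1):
  -3·h(-1) = -15/2
  h(-1) = 5/2.

5/2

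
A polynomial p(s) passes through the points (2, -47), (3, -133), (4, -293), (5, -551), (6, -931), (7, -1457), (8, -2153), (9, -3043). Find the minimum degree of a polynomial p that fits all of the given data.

3

Forward differences of the values at s = 2, 3, 4, 5, 6, 7, 8, 9:
  p  : -47  -133  -293  -551  -931  -1457  -2153  -3043
  Δ  : -86  -160  -258  -380  -526  -696  -890
  Δ^2: -74  -98  -122  -146  -170  -194
  Δ^3: -24  -24  -24  -24  -24
  Δ^4: 0  0  0  0
  Δ^5: 0  0  0
  Δ^6: 0  0
  Δ^7: 0
The third differences are constant (-24) and nonzero, while all higher differences vanish, so the minimal degree is 3.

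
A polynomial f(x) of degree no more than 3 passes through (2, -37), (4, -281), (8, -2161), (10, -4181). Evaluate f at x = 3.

Using the Lagrange interpolation formula with nodes 2, 4, 8, 10:
  L_0(x) = (x - 4)(x - 8)(x - 10) / -96
  L_1(x) = (x - 2)(x - 8)(x - 10) / 48
  L_2(x) = (x - 2)(x - 4)(x - 10) / -48
  L_3(x) = (x - 2)(x - 4)(x - 8) / 96
Then f(x) = -37·L_0(x) - 281·L_1(x) - 2161·L_2(x) - 4181·L_3(x).
Expanding and collecting terms gives f(x) = -4x³ - 2x² + 2x - 1.
Evaluating at x = 3: f(3) = -121.

-121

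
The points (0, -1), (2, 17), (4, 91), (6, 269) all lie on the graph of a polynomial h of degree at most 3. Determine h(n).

Using the Lagrange interpolation formula with nodes 0, 2, 4, 6:
  L_0(n) = (n - 2)(n - 4)(n - 6) / -48
  L_1(n) = n(n - 4)(n - 6) / 16
  L_2(n) = n(n - 2)(n - 6) / -16
  L_3(n) = n(n - 2)(n - 4) / 48
Then h(n) = -1·L_0(n) + 17·L_1(n) + 91·L_2(n) + 269·L_3(n).
Expanding and collecting terms gives h(n) = n^3 + n^2 + 3n - 1.
Check: h(0) = -1. ✓

h(n) = n^3 + n^2 + 3n - 1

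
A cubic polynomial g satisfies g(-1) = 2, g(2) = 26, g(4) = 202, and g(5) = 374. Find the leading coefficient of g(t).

2

Write g(t) = at^3 + bt^2 + ct + d. Substituting each data point gives a linear system:
  -a + b - c + d = 2
  8a + 4b + 2c + d = 26
  64a + 16b + 4c + d = 202
  125a + 25b + 5c + d = 374
Solving the system yields a = 2, b = 6, c = -4, d = -6.
So g(t) = 2t^3 + 6t^2 - 4t - 6.
The leading coefficient is 2.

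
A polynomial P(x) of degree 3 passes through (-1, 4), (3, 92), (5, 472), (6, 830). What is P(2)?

Write P(x) = ax^3 + bx^2 + cx + d. Substituting each data point gives a linear system:
  -a + b - c + d = 4
  27a + 9b + 3c + d = 92
  125a + 25b + 5c + d = 472
  216a + 36b + 6c + d = 830
Solving the system yields a = 4, b = 0, c = -6, d = 2.
So P(x) = 4x^3 - 6x + 2.
Then P(2) = 22.

22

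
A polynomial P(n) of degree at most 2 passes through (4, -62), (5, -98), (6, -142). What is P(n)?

P(n) = -4n^2 + 2

Write P(n) = an^2 + bn + c. Substituting each data point gives a linear system:
  16a + 4b + c = -62
  25a + 5b + c = -98
  36a + 6b + c = -142
Solving the system yields a = -4, b = 0, c = 2.
So P(n) = -4n^2 + 2.
Check: P(6) = -142. ✓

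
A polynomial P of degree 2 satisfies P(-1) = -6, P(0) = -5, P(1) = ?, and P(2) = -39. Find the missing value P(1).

-16

On equispaced nodes a degree-2 polynomial has vanishing third forward difference, so
  - P(-1) + 3·P(0) - 3·P(1) + P(2) = 0.
Substituting the known values and solving for P(1):
  -3·P(1) = 48
  P(1) = -16.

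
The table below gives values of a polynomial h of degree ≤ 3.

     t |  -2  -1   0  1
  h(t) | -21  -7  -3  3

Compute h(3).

Using the Lagrange interpolation formula with nodes -2, -1, 0, 1:
  L_0(t) = (t + 1)t(t - 1) / -6
  L_1(t) = (t + 2)t(t - 1) / 2
  L_2(t) = (t + 2)(t + 1)(t - 1) / -2
  L_3(t) = (t + 2)(t + 1)t / 6
Then h(t) = -21·L_0(t) - 7·L_1(t) - 3·L_2(t) + 3·L_3(t).
Expanding and collecting terms gives h(t) = 2t^3 + t^2 + 3t - 3.
Evaluating at t = 3: h(3) = 69.

69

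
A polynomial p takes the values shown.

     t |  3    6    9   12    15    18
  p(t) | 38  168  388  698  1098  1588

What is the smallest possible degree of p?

Forward differences of the values at t = 3, 6, 9, 12, 15, 18:
  p  : 38  168  388  698  1098  1588
  Δ  : 130  220  310  400  490
  Δ^2: 90  90  90  90
  Δ^3: 0  0  0
  Δ^4: 0  0
  Δ^5: 0
The second differences are constant (90) and nonzero, while all higher differences vanish, so the minimal degree is 2.

2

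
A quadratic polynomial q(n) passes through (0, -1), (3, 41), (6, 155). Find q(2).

Using the Lagrange interpolation formula with nodes 0, 3, 6:
  L_0(n) = (n - 3)(n - 6) / 18
  L_1(n) = n(n - 6) / -9
  L_2(n) = n(n - 3) / 18
Then q(n) = -1·L_0(n) + 41·L_1(n) + 155·L_2(n).
Expanding and collecting terms gives q(n) = 4n² + 2n - 1.
Evaluating at n = 2: q(2) = 19.

19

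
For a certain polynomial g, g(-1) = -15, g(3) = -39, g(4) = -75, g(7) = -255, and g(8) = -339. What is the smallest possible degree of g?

Divided differences on the nodes -1, 3, 4, 7, 8:
  order 0: -15  -39  -75  -255  -339
  order 1: -6  -36  -60  -84
  order 2: -6  -6  -6
  order 3: 0  0
  order 4: 0
The order-2 divided differences are all -6 (nonzero) and every higher order vanishes, so the data lies on a polynomial of degree exactly 2.

2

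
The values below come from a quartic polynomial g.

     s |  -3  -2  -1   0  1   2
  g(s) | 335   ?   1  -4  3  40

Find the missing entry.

On equispaced nodes a degree-4 polynomial has vanishing fifth forward difference, so
  - g(-3) + 5·g(-2) - 10·g(-1) + 10·g(0) - 5·g(1) + g(2) = 0.
Substituting the known values and solving for g(-2):
  5·g(-2) = 360
  g(-2) = 72.

72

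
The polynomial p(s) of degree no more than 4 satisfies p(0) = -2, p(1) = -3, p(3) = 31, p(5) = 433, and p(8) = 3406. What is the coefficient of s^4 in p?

1

Write p(s) = as^4 + bs^3 + cs^2 + ds + e. Substituting each data point gives a linear system:
  e = -2
  a + b + c + d + e = -3
  81a + 27b + 9c + 3d + e = 31
  625a + 125b + 25c + 5d + e = 433
  4096a + 512b + 64c + 8d + e = 3406
Solving the system yields a = 1, b = -1, c = -3, d = 2, e = -2.
So p(s) = s⁴ - s³ - 3s² + 2s - 2.
The leading coefficient is 1.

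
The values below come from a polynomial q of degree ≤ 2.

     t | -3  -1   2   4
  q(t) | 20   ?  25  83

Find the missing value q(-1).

The 3 known points determine the degree-2 polynomial uniquely.
Write q(t) = at^2 + bt + c. Substituting each data point gives a linear system:
  9a - 3b + c = 20
  4a + 2b + c = 25
  16a + 4b + c = 83
Solving the system yields a = 4, b = 5, c = -1.
So q(t) = 4t² + 5t - 1.
Then q(-1) = -2.

-2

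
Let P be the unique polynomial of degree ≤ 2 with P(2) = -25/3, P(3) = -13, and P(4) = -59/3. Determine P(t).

P(t) = -t^2 + (1/3)t - 5

Write P(t) = at^2 + bt + c. Substituting each data point gives a linear system:
  4a + 2b + c = -25/3
  9a + 3b + c = -13
  16a + 4b + c = -59/3
Solving the system yields a = -1, b = 1/3, c = -5.
So P(t) = -t² + (1/3)t - 5.
Check: P(3) = -13. ✓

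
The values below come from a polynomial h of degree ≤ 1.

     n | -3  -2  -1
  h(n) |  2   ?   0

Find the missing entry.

On equispaced nodes a degree-1 polynomial has vanishing second forward difference, so
  h(-3) - 2·h(-2) + h(-1) = 0.
Substituting the known values and solving for h(-2):
  -2·h(-2) = -2
  h(-2) = 1.

1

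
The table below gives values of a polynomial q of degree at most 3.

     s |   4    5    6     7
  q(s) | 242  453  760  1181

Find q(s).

Using the Lagrange interpolation formula with nodes 4, 5, 6, 7:
  L_0(s) = (s - 5)(s - 6)(s - 7) / -6
  L_1(s) = (s - 4)(s - 6)(s - 7) / 2
  L_2(s) = (s - 4)(s - 5)(s - 7) / -2
  L_3(s) = (s - 4)(s - 5)(s - 6) / 6
Then q(s) = 242·L_0(s) + 453·L_1(s) + 760·L_2(s) + 1181·L_3(s).
Expanding and collecting terms gives q(s) = 3s³ + 3s² + s - 2.
Check: q(5) = 453. ✓

q(s) = 3s^3 + 3s^2 + s - 2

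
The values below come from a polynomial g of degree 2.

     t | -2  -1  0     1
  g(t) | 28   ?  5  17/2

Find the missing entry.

The 3 known points determine the degree-2 polynomial uniquely.
Write g(t) = at^2 + bt + c. Substituting each data point gives a linear system:
  4a - 2b + c = 28
  c = 5
  a + b + c = 17/2
Solving the system yields a = 5, b = -3/2, c = 5.
So g(t) = 5t² - (3/2)t + 5.
Then g(-1) = 23/2.

23/2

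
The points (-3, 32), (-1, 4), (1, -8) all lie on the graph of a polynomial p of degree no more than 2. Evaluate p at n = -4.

52

Forward differences of the values at n = -3, -1, 1:
  p  : 32  4  -8
  Δ  : -28  -12
  Δ^2: 16
The second differences are constant, confirming degree 2.
Interpolating (Newton forward form) and evaluating at n = -4 gives p(-4) = 52.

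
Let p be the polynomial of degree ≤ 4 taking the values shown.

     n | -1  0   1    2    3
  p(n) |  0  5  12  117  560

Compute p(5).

Write p(n) = an^4 + bn^3 + cn^2 + dn + e. Substituting each data point gives a linear system:
  a - b + c - d + e = 0
  e = 5
  a + b + c + d + e = 12
  16a + 8b + 4c + 2d + e = 117
  81a + 27b + 9c + 3d + e = 560
Solving the system yields a = 6, b = 4, c = -5, d = 2, e = 5.
So p(n) = 6n^4 + 4n^3 - 5n^2 + 2n + 5.
Then p(5) = 4140.

4140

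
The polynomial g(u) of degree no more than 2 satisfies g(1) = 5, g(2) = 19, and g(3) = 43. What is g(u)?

Write g(u) = au^2 + bu + c. Substituting each data point gives a linear system:
  a + b + c = 5
  4a + 2b + c = 19
  9a + 3b + c = 43
Solving the system yields a = 5, b = -1, c = 1.
So g(u) = 5u^2 - u + 1.
Check: g(3) = 43. ✓

g(u) = 5u^2 - u + 1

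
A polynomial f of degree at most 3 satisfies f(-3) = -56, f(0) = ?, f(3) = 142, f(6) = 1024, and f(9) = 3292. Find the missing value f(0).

On equispaced nodes a degree-3 polynomial has vanishing fourth forward difference, so
  f(-3) - 4·f(0) + 6·f(3) - 4·f(6) + f(9) = 0.
Substituting the known values and solving for f(0):
  -4·f(0) = 8
  f(0) = -2.

-2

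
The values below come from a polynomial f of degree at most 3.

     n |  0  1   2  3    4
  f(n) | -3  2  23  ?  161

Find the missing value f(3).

The 4 known points determine the degree-3 polynomial uniquely.
Write f(n) = an^3 + bn^2 + cn + d. Substituting each data point gives a linear system:
  d = -3
  a + b + c + d = 2
  8a + 4b + 2c + d = 23
  64a + 16b + 4c + d = 161
Solving the system yields a = 2, b = 2, c = 1, d = -3.
So f(n) = 2n^3 + 2n^2 + n - 3.
Then f(3) = 72.

72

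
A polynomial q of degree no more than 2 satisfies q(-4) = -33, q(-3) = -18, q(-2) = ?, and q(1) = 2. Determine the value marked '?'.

-7

The 3 known points determine the degree-2 polynomial uniquely.
Write q(n) = an^2 + bn + c. Substituting each data point gives a linear system:
  16a - 4b + c = -33
  9a - 3b + c = -18
  a + b + c = 2
Solving the system yields a = -2, b = 1, c = 3.
So q(n) = -2n^2 + n + 3.
Then q(-2) = -7.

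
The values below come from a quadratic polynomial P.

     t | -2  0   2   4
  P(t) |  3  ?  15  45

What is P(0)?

On equispaced nodes a degree-2 polynomial has vanishing third forward difference, so
  - P(-2) + 3·P(0) - 3·P(2) + P(4) = 0.
Substituting the known values and solving for P(0):
  3·P(0) = 3
  P(0) = 1.

1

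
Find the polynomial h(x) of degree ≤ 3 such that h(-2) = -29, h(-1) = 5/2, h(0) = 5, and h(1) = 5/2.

h(x) = 4x^3 - (5/2)x^2 - 4x + 5

Write h(x) = ax^3 + bx^2 + cx + d. Substituting each data point gives a linear system:
  -8a + 4b - 2c + d = -29
  -a + b - c + d = 5/2
  d = 5
  a + b + c + d = 5/2
Solving the system yields a = 4, b = -5/2, c = -4, d = 5.
So h(x) = 4x^3 - (5/2)x^2 - 4x + 5.
Check: h(-2) = -29. ✓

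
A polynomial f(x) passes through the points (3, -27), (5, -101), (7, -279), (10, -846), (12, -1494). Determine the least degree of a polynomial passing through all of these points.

3

Divided differences on the nodes 3, 5, 7, 10, 12:
  order 0: -27  -101  -279  -846  -1494
  order 1: -37  -89  -189  -324
  order 2: -13  -20  -27
  order 3: -1  -1
  order 4: 0
The order-3 divided differences are all -1 (nonzero) and every higher order vanishes, so the data lies on a polynomial of degree exactly 3.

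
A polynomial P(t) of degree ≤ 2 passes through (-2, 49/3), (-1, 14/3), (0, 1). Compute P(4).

199/3

Forward differences of the values at t = -2, -1, 0:
  P  : 49/3  14/3  1
  Δ  : -35/3  -11/3
  Δ^2: 8
The second differences are constant, confirming degree 2.
Interpolating (Newton forward form) and evaluating at t = 4 gives P(4) = 199/3.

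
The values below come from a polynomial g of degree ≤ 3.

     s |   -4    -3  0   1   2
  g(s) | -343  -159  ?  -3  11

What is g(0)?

The 4 known points determine the degree-3 polynomial uniquely.
Write g(s) = as^3 + bs^2 + cs + d. Substituting each data point gives a linear system:
  -64a + 16b - 4c + d = -343
  -27a + 9b - 3c + d = -159
  a + b + c + d = -3
  8a + 4b + 2c + d = 11
Solving the system yields a = 4, b = -5, c = 1, d = -3.
So g(s) = 4s^3 - 5s^2 + s - 3.
Then g(0) = -3.

-3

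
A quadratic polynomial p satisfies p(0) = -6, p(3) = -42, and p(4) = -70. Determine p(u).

p(u) = -4u^2 - 6

Write p(u) = au^2 + bu + c. Substituting each data point gives a linear system:
  c = -6
  9a + 3b + c = -42
  16a + 4b + c = -70
Solving the system yields a = -4, b = 0, c = -6.
So p(u) = -4u² - 6.
Check: p(3) = -42. ✓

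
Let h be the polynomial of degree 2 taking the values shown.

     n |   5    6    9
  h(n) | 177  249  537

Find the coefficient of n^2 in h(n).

6

Write h(n) = an^2 + bn + c. Substituting each data point gives a linear system:
  25a + 5b + c = 177
  36a + 6b + c = 249
  81a + 9b + c = 537
Solving the system yields a = 6, b = 6, c = -3.
So h(n) = 6n^2 + 6n - 3.
The leading coefficient is 6.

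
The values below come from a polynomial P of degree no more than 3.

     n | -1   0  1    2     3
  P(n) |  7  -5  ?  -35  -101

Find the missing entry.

On equispaced nodes a degree-3 polynomial has vanishing fourth forward difference, so
  P(-1) - 4·P(0) + 6·P(1) - 4·P(2) + P(3) = 0.
Substituting the known values and solving for P(1):
  6·P(1) = -66
  P(1) = -11.

-11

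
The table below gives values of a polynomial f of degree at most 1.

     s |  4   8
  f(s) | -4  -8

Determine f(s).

Using the Lagrange interpolation formula with nodes 4, 8:
  L_0(s) = (s - 8) / -4
  L_1(s) = (s - 4) / 4
Then f(s) = -4·L_0(s) - 8·L_1(s).
Expanding and collecting terms gives f(s) = -s.
Check: f(4) = -4. ✓

f(s) = -s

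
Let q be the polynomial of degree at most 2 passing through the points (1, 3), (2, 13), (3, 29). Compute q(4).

51

Forward differences of the values at s = 1, 2, 3:
  q  : 3  13  29
  Δ  : 10  16
  Δ^2: 6
The second differences are constant, confirming degree 2.
Interpolating (Newton forward form) and evaluating at s = 4 gives q(4) = 51.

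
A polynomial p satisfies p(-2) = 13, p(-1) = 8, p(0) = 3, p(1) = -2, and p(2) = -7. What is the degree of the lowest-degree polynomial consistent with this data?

Forward differences of the values at t = -2, -1, 0, 1, 2:
  p  : 13  8  3  -2  -7
  Δ  : -5  -5  -5  -5
  Δ^2: 0  0  0
  Δ^3: 0  0
  Δ^4: 0
The first differences are constant (-5) and nonzero, while all higher differences vanish, so the minimal degree is 1.

1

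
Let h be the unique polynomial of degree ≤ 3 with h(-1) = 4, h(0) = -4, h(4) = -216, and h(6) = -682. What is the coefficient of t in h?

Write h(t) = at^3 + bt^2 + ct + d. Substituting each data point gives a linear system:
  -a + b - c + d = 4
  d = -4
  64a + 16b + 4c + d = -216
  216a + 36b + 6c + d = -682
Solving the system yields a = -3, b = 0, c = -5, d = -4.
So h(t) = -3t^3 - 5t - 4.
The coefficient of t is -5.

-5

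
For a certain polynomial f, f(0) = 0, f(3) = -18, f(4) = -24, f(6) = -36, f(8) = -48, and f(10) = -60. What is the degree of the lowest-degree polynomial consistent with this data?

1

Divided differences on the nodes 0, 3, 4, 6, 8, 10:
  order 0: 0  -18  -24  -36  -48  -60
  order 1: -6  -6  -6  -6  -6
  order 2: 0  0  0  0
  order 3: 0  0  0
  order 4: 0  0
  order 5: 0
The order-1 divided differences are all -6 (nonzero) and every higher order vanishes, so the data lies on a polynomial of degree exactly 1.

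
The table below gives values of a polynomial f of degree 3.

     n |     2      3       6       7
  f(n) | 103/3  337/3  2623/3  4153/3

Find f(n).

f(n) = 4n^3 + 2n - 5/3

Write f(n) = an^3 + bn^2 + cn + d. Substituting each data point gives a linear system:
  8a + 4b + 2c + d = 103/3
  27a + 9b + 3c + d = 337/3
  216a + 36b + 6c + d = 2623/3
  343a + 49b + 7c + d = 4153/3
Solving the system yields a = 4, b = 0, c = 2, d = -5/3.
So f(n) = 4n^3 + 2n - 5/3.
Check: f(6) = 2623/3. ✓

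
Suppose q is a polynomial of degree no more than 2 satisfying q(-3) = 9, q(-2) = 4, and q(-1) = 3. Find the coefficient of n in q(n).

Write q(n) = an^2 + bn + c. Substituting each data point gives a linear system:
  9a - 3b + c = 9
  4a - 2b + c = 4
  a - b + c = 3
Solving the system yields a = 2, b = 5, c = 6.
So q(n) = 2n^2 + 5n + 6.
The coefficient of n is 5.

5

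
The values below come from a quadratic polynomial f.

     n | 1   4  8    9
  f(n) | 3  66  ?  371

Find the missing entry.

The 3 known points determine the degree-2 polynomial uniquely.
Write f(n) = an^2 + bn + c. Substituting each data point gives a linear system:
  a + b + c = 3
  16a + 4b + c = 66
  81a + 9b + c = 371
Solving the system yields a = 5, b = -4, c = 2.
So f(n) = 5n^2 - 4n + 2.
Then f(8) = 290.

290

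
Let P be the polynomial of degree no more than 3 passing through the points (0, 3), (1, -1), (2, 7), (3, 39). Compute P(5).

223

Using the Lagrange interpolation formula with nodes 0, 1, 2, 3:
  L_0(s) = (s - 1)(s - 2)(s - 3) / -6
  L_1(s) = s(s - 2)(s - 3) / 2
  L_2(s) = s(s - 1)(s - 3) / -2
  L_3(s) = s(s - 1)(s - 2) / 6
Then P(s) = 3·L_0(s) - 1·L_1(s) + 7·L_2(s) + 39·L_3(s).
Expanding and collecting terms gives P(s) = 2s³ - 6s + 3.
Evaluating at s = 5: P(5) = 223.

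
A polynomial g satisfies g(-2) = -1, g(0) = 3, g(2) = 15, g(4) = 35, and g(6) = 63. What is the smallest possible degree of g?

Forward differences of the values at t = -2, 0, 2, 4, 6:
  g  : -1  3  15  35  63
  Δ  : 4  12  20  28
  Δ^2: 8  8  8
  Δ^3: 0  0
  Δ^4: 0
The second differences are constant (8) and nonzero, while all higher differences vanish, so the minimal degree is 2.

2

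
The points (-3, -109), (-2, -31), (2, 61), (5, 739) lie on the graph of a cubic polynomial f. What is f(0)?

-1

Write f(u) = au^3 + bu^2 + cu + d. Substituting each data point gives a linear system:
  -27a + 9b - 3c + d = -109
  -8a + 4b - 2c + d = -31
  8a + 4b + 2c + d = 61
  125a + 25b + 5c + d = 739
Solving the system yields a = 5, b = 4, c = 3, d = -1.
So f(u) = 5u^3 + 4u^2 + 3u - 1.
Then f(0) = -1.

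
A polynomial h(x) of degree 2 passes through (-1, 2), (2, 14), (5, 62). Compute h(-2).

6

Forward differences of the values at x = -1, 2, 5:
  h  : 2  14  62
  Δ  : 12  48
  Δ^2: 36
The second differences are constant, confirming degree 2.
Interpolating (Newton forward form) and evaluating at x = -2 gives h(-2) = 6.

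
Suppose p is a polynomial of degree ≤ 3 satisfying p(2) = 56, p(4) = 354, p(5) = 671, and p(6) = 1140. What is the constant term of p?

Write p(x) = ax^3 + bx^2 + cx + d. Substituting each data point gives a linear system:
  8a + 4b + 2c + d = 56
  64a + 16b + 4c + d = 354
  125a + 25b + 5c + d = 671
  216a + 36b + 6c + d = 1140
Solving the system yields a = 5, b = 1, c = 3, d = 6.
So p(x) = 5x^3 + x^2 + 3x + 6.
The constant term is 6.

6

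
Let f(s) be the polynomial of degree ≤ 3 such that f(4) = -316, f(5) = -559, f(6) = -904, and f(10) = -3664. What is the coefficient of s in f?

-6

Write f(s) = as^3 + bs^2 + cs + d. Substituting each data point gives a linear system:
  64a + 16b + 4c + d = -316
  125a + 25b + 5c + d = -559
  216a + 36b + 6c + d = -904
  1000a + 100b + 10c + d = -3664
Solving the system yields a = -3, b = -6, c = -6, d = -4.
So f(s) = -3s^3 - 6s^2 - 6s - 4.
The coefficient of s is -6.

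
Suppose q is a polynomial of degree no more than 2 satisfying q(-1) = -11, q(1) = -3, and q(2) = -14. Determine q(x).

q(x) = -5x^2 + 4x - 2

Write q(x) = ax^2 + bx + c. Substituting each data point gives a linear system:
  a - b + c = -11
  a + b + c = -3
  4a + 2b + c = -14
Solving the system yields a = -5, b = 4, c = -2.
So q(x) = -5x^2 + 4x - 2.
Check: q(2) = -14. ✓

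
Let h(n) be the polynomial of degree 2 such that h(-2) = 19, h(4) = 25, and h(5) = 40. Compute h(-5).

Write h(n) = an^2 + bn + c. Substituting each data point gives a linear system:
  4a - 2b + c = 19
  16a + 4b + c = 25
  25a + 5b + c = 40
Solving the system yields a = 2, b = -3, c = 5.
So h(n) = 2n^2 - 3n + 5.
Then h(-5) = 70.

70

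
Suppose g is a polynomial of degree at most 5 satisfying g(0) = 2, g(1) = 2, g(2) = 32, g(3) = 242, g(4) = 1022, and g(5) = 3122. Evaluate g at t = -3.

Write g(t) = at^5 + bt^4 + ct^3 + dt^2 + et + k. Substituting each data point gives a linear system:
  k = 2
  a + b + c + d + e + k = 2
  32a + 16b + 8c + 4d + 2e + k = 32
  243a + 81b + 27c + 9d + 3e + k = 242
  1024a + 256b + 64c + 16d + 4e + k = 1022
  3125a + 625b + 125c + 25d + 5e + k = 3122
Solving the system yields a = 1, b = 0, c = 0, d = 0, e = -1, k = 2.
So g(t) = t^5 - t + 2.
Then g(-3) = -238.

-238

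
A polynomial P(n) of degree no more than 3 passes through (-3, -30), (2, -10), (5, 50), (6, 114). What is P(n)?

Using the Lagrange interpolation formula with nodes -3, 2, 5, 6:
  L_0(n) = (n - 2)(n - 5)(n - 6) / -360
  L_1(n) = (n + 3)(n - 5)(n - 6) / 60
  L_2(n) = (n + 3)(n - 2)(n - 6) / -24
  L_3(n) = (n + 3)(n - 2)(n - 5) / 36
Then P(n) = -30·L_0(n) - 10·L_1(n) + 50·L_2(n) + 114·L_3(n).
Expanding and collecting terms gives P(n) = n^3 - 2n^2 - 5n.
Check: P(-3) = -30. ✓

P(n) = n^3 - 2n^2 - 5n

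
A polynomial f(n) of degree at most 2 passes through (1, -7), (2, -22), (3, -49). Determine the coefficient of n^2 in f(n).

Write f(n) = an^2 + bn + c. Substituting each data point gives a linear system:
  a + b + c = -7
  4a + 2b + c = -22
  9a + 3b + c = -49
Solving the system yields a = -6, b = 3, c = -4.
So f(n) = -6n^2 + 3n - 4.
The leading coefficient is -6.

-6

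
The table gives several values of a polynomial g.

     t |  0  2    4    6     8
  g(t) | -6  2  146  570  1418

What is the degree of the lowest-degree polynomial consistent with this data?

Forward differences of the values at t = 0, 2, 4, 6, 8:
  g  : -6  2  146  570  1418
  Δ  : 8  144  424  848
  Δ^2: 136  280  424
  Δ^3: 144  144
  Δ^4: 0
The third differences are constant (144) and nonzero, while all higher differences vanish, so the minimal degree is 3.

3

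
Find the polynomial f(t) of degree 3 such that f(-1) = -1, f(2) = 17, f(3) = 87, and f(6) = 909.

Write f(t) = at^3 + bt^2 + ct + d. Substituting each data point gives a linear system:
  -a + b - c + d = -1
  8a + 4b + 2c + d = 17
  27a + 9b + 3c + d = 87
  216a + 36b + 6c + d = 909
Solving the system yields a = 5, b = -4, c = -5, d = 3.
So f(t) = 5t^3 - 4t^2 - 5t + 3.
Check: f(2) = 17. ✓

f(t) = 5t^3 - 4t^2 - 5t + 3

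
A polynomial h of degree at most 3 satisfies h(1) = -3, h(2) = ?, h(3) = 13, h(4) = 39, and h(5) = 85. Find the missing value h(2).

1

On equispaced nodes a degree-3 polynomial has vanishing fourth forward difference, so
  h(1) - 4·h(2) + 6·h(3) - 4·h(4) + h(5) = 0.
Substituting the known values and solving for h(2):
  -4·h(2) = -4
  h(2) = 1.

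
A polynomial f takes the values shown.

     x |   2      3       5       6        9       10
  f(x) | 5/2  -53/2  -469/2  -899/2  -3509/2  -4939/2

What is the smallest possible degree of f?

Divided differences on the nodes 2, 3, 5, 6, 9, 10:
  order 0: 5/2  -53/2  -469/2  -899/2  -3509/2  -4939/2
  order 1: -29  -104  -215  -435  -715
  order 2: -25  -37  -55  -70
  order 3: -3  -3  -3
  order 4: 0  0
  order 5: 0
The order-3 divided differences are all -3 (nonzero) and every higher order vanishes, so the data lies on a polynomial of degree exactly 3.

3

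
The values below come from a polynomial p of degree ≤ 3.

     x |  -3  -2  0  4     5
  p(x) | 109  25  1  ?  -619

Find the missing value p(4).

-311

The 4 known points determine the degree-3 polynomial uniquely.
Write p(x) = ax^3 + bx^2 + cx + d. Substituting each data point gives a linear system:
  -27a + 9b - 3c + d = 109
  -8a + 4b - 2c + d = 25
  d = 1
  125a + 25b + 5c + d = -619
Solving the system yields a = -5, b = -1, c = 6, d = 1.
So p(x) = -5x³ - x² + 6x + 1.
Then p(4) = -311.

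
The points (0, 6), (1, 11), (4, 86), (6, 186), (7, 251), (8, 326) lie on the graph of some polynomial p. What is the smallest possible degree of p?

Divided differences on the nodes 0, 1, 4, 6, 7, 8:
  order 0: 6  11  86  186  251  326
  order 1: 5  25  50  65  75
  order 2: 5  5  5  5
  order 3: 0  0  0
  order 4: 0  0
  order 5: 0
The order-2 divided differences are all 5 (nonzero) and every higher order vanishes, so the data lies on a polynomial of degree exactly 2.

2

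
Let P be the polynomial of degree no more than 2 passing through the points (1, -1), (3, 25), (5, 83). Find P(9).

Write P(u) = au^2 + bu + c. Substituting each data point gives a linear system:
  a + b + c = -1
  9a + 3b + c = 25
  25a + 5b + c = 83
Solving the system yields a = 4, b = -3, c = -2.
So P(u) = 4u^2 - 3u - 2.
Then P(9) = 295.

295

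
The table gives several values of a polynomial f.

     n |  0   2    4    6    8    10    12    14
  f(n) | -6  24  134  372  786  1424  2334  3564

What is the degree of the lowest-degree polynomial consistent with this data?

3

Forward differences of the values at n = 0, 2, 4, 6, 8, 10, 12, 14:
  f  : -6  24  134  372  786  1424  2334  3564
  Δ  : 30  110  238  414  638  910  1230
  Δ^2: 80  128  176  224  272  320
  Δ^3: 48  48  48  48  48
  Δ^4: 0  0  0  0
  Δ^5: 0  0  0
  Δ^6: 0  0
  Δ^7: 0
The third differences are constant (48) and nonzero, while all higher differences vanish, so the minimal degree is 3.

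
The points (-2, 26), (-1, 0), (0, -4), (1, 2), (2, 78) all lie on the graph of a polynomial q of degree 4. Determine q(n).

Write q(n) = an^4 + bn^3 + cn^2 + dn + e. Substituting each data point gives a linear system:
  16a - 8b + 4c - 2d + e = 26
  a - b + c - d + e = 0
  e = -4
  a + b + c + d + e = 2
  16a + 8b + 4c + 2d + e = 78
Solving the system yields a = 3, b = 4, c = 2, d = -3, e = -4.
So q(n) = 3n^4 + 4n^3 + 2n^2 - 3n - 4.
Check: q(2) = 78. ✓

q(n) = 3n^4 + 4n^3 + 2n^2 - 3n - 4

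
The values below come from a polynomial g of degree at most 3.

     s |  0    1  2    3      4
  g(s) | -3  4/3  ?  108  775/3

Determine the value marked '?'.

91/3

The 4 known points determine the degree-3 polynomial uniquely.
Write g(s) = as^3 + bs^2 + cs + d. Substituting each data point gives a linear system:
  d = -3
  a + b + c + d = 4/3
  27a + 9b + 3c + d = 108
  64a + 16b + 4c + d = 775/3
Solving the system yields a = 4, b = 1/3, c = 0, d = -3.
So g(s) = 4s^3 + (1/3)s^2 - 3.
Then g(2) = 91/3.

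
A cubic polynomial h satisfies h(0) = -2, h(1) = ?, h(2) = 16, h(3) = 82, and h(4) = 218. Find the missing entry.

-4

The 4 known points determine the degree-3 polynomial uniquely.
Write h(n) = an^3 + bn^2 + cn + d. Substituting each data point gives a linear system:
  d = -2
  8a + 4b + 2c + d = 16
  27a + 9b + 3c + d = 82
  64a + 16b + 4c + d = 218
Solving the system yields a = 4, b = -1, c = -5, d = -2.
So h(n) = 4n^3 - n^2 - 5n - 2.
Then h(1) = -4.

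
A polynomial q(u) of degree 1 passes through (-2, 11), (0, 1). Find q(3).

-14

Using the Lagrange interpolation formula with nodes -2, 0:
  L_0(u) = u / -2
  L_1(u) = (u + 2) / 2
Then q(u) = 11·L_0(u) + 1·L_1(u).
Expanding and collecting terms gives q(u) = -5u + 1.
Evaluating at u = 3: q(3) = -14.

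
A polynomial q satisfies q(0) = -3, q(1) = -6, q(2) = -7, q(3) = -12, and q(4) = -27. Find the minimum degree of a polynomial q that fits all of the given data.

3

Forward differences of the values at u = 0, 1, 2, 3, 4:
  q  : -3  -6  -7  -12  -27
  Δ  : -3  -1  -5  -15
  Δ^2: 2  -4  -10
  Δ^3: -6  -6
  Δ^4: 0
The third differences are constant (-6) and nonzero, while all higher differences vanish, so the minimal degree is 3.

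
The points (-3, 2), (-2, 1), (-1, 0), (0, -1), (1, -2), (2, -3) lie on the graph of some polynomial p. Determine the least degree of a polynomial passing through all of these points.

1

Forward differences of the values at t = -3, -2, -1, 0, 1, 2:
  p  : 2  1  0  -1  -2  -3
  Δ  : -1  -1  -1  -1  -1
  Δ^2: 0  0  0  0
  Δ^3: 0  0  0
  Δ^4: 0  0
  Δ^5: 0
The first differences are constant (-1) and nonzero, while all higher differences vanish, so the minimal degree is 1.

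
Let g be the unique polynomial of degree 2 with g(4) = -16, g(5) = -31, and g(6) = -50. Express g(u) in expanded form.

g(u) = -2u^2 + 3u + 4

Using the Lagrange interpolation formula with nodes 4, 5, 6:
  L_0(u) = (u - 5)(u - 6) / 2
  L_1(u) = (u - 4)(u - 6) / -1
  L_2(u) = (u - 4)(u - 5) / 2
Then g(u) = -16·L_0(u) - 31·L_1(u) - 50·L_2(u).
Expanding and collecting terms gives g(u) = -2u² + 3u + 4.
Check: g(5) = -31. ✓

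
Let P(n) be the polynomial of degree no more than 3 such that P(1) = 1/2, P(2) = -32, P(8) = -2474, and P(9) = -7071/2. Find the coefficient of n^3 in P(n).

Write P(n) = an^3 + bn^2 + cn + d. Substituting each data point gives a linear system:
  a + b + c + d = 1/2
  8a + 4b + 2c + d = -32
  512a + 64b + 8c + d = -2474
  729a + 81b + 9c + d = -7071/2
Solving the system yields a = -5, b = 3/2, c = -2, d = 6.
So P(n) = -5n^3 + (3/2)n^2 - 2n + 6.
The leading coefficient is -5.

-5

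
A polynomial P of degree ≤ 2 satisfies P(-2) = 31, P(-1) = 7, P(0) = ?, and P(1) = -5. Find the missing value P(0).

The 3 known points determine the degree-2 polynomial uniquely.
Write P(x) = ax^2 + bx + c. Substituting each data point gives a linear system:
  4a - 2b + c = 31
  a - b + c = 7
  a + b + c = -5
Solving the system yields a = 6, b = -6, c = -5.
So P(x) = 6x² - 6x - 5.
Then P(0) = -5.

-5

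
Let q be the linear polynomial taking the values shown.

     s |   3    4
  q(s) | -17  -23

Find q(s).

Using the Lagrange interpolation formula with nodes 3, 4:
  L_0(s) = (s - 4) / -1
  L_1(s) = (s - 3) / 1
Then q(s) = -17·L_0(s) - 23·L_1(s).
Expanding and collecting terms gives q(s) = -6s + 1.
Check: q(4) = -23. ✓

q(s) = -6s + 1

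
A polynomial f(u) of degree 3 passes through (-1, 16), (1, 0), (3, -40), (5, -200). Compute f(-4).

205

Forward differences of the values at u = -1, 1, 3, 5:
  f  : 16  0  -40  -200
  Δ  : -16  -40  -160
  Δ^2: -24  -120
  Δ^3: -96
The third differences are constant, confirming degree 3.
Interpolating (Newton forward form) and evaluating at u = -4 gives f(-4) = 205.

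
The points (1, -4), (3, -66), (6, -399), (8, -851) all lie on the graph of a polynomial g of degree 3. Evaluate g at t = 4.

-139

Write g(t) = at^3 + bt^2 + ct + d. Substituting each data point gives a linear system:
  a + b + c + d = -4
  27a + 9b + 3c + d = -66
  216a + 36b + 6c + d = -399
  512a + 64b + 8c + d = -851
Solving the system yields a = -1, b = -6, c = 6, d = -3.
So g(t) = -t^3 - 6t^2 + 6t - 3.
Then g(4) = -139.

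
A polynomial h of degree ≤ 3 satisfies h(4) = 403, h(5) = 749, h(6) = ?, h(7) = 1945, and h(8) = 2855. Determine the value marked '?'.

On equispaced nodes a degree-3 polynomial has vanishing fourth forward difference, so
  h(4) - 4·h(5) + 6·h(6) - 4·h(7) + h(8) = 0.
Substituting the known values and solving for h(6):
  6·h(6) = 7518
  h(6) = 1253.

1253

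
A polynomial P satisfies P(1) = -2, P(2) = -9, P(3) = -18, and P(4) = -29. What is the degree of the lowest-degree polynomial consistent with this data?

Forward differences of the values at s = 1, 2, 3, 4:
  P  : -2  -9  -18  -29
  Δ  : -7  -9  -11
  Δ^2: -2  -2
  Δ^3: 0
The second differences are constant (-2) and nonzero, while all higher differences vanish, so the minimal degree is 2.

2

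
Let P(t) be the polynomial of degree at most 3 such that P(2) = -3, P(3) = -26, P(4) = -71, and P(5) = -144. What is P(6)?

-251

Using the Lagrange interpolation formula with nodes 2, 3, 4, 5:
  L_0(t) = (t - 3)(t - 4)(t - 5) / -6
  L_1(t) = (t - 2)(t - 4)(t - 5) / 2
  L_2(t) = (t - 2)(t - 3)(t - 5) / -2
  L_3(t) = (t - 2)(t - 3)(t - 4) / 6
Then P(t) = -3·L_0(t) - 26·L_1(t) - 71·L_2(t) - 144·L_3(t).
Expanding and collecting terms gives P(t) = -t^3 - 2t^2 + 6t + 1.
Evaluating at t = 6: P(6) = -251.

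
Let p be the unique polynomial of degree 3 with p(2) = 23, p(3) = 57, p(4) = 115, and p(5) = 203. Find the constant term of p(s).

Write p(s) = as^3 + bs^2 + cs + d. Substituting each data point gives a linear system:
  8a + 4b + 2c + d = 23
  27a + 9b + 3c + d = 57
  64a + 16b + 4c + d = 115
  125a + 25b + 5c + d = 203
Solving the system yields a = 1, b = 3, c = 0, d = 3.
So p(s) = s³ + 3s² + 3.
The constant term is 3.

3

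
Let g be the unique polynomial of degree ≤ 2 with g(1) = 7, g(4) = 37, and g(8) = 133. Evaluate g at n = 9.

167

Write g(n) = an^2 + bn + c. Substituting each data point gives a linear system:
  a + b + c = 7
  16a + 4b + c = 37
  64a + 8b + c = 133
Solving the system yields a = 2, b = 0, c = 5.
So g(n) = 2n² + 5.
Then g(9) = 167.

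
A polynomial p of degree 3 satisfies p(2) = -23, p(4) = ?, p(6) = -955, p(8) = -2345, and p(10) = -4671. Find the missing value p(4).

On equispaced nodes a degree-3 polynomial has vanishing fourth forward difference, so
  p(2) - 4·p(4) + 6·p(6) - 4·p(8) + p(10) = 0.
Substituting the known values and solving for p(4):
  -4·p(4) = 1044
  p(4) = -261.

-261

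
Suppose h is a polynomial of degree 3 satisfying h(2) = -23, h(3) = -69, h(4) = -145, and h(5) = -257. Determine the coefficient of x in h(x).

Write h(x) = ax^3 + bx^2 + cx + d. Substituting each data point gives a linear system:
  8a + 4b + 2c + d = -23
  27a + 9b + 3c + d = -69
  64a + 16b + 4c + d = -145
  125a + 25b + 5c + d = -257
Solving the system yields a = -1, b = -6, c = 3, d = 3.
So h(x) = -x^3 - 6x^2 + 3x + 3.
The coefficient of x is 3.

3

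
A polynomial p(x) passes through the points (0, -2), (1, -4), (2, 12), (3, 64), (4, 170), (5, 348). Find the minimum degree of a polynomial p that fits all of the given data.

Forward differences of the values at x = 0, 1, 2, 3, 4, 5:
  p  : -2  -4  12  64  170  348
  Δ  : -2  16  52  106  178
  Δ^2: 18  36  54  72
  Δ^3: 18  18  18
  Δ^4: 0  0
  Δ^5: 0
The third differences are constant (18) and nonzero, while all higher differences vanish, so the minimal degree is 3.

3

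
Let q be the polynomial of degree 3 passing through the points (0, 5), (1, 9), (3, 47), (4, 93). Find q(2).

21

Using the Lagrange interpolation formula with nodes 0, 1, 3, 4:
  L_0(t) = (t - 1)(t - 3)(t - 4) / -12
  L_1(t) = t(t - 3)(t - 4) / 6
  L_2(t) = t(t - 1)(t - 4) / -6
  L_3(t) = t(t - 1)(t - 3) / 12
Then q(t) = 5·L_0(t) + 9·L_1(t) + 47·L_2(t) + 93·L_3(t).
Expanding and collecting terms gives q(t) = t³ + t² + 2t + 5.
Evaluating at t = 2: q(2) = 21.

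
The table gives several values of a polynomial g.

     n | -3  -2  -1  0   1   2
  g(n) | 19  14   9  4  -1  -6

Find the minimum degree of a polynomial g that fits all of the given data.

1

Forward differences of the values at n = -3, -2, -1, 0, 1, 2:
  g  : 19  14  9  4  -1  -6
  Δ  : -5  -5  -5  -5  -5
  Δ^2: 0  0  0  0
  Δ^3: 0  0  0
  Δ^4: 0  0
  Δ^5: 0
The first differences are constant (-5) and nonzero, while all higher differences vanish, so the minimal degree is 1.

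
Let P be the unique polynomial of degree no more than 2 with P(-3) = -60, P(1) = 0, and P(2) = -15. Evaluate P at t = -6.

Write P(t) = at^2 + bt + c. Substituting each data point gives a linear system:
  9a - 3b + c = -60
  a + b + c = 0
  4a + 2b + c = -15
Solving the system yields a = -6, b = 3, c = 3.
So P(t) = -6t^2 + 3t + 3.
Then P(-6) = -231.

-231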